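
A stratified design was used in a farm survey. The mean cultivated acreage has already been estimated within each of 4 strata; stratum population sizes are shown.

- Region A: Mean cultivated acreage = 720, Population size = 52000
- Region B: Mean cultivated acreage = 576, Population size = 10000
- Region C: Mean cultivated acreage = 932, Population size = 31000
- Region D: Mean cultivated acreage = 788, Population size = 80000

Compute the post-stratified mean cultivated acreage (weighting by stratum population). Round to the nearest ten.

Σ Nₕ·x̄ₕ = 720×52000 + 576×10000 + 932×31000 + 788×80000
  = 135132000
Σ Nₕ = 173000
Overall mean = 135132000 / 173000 = 781.10983

780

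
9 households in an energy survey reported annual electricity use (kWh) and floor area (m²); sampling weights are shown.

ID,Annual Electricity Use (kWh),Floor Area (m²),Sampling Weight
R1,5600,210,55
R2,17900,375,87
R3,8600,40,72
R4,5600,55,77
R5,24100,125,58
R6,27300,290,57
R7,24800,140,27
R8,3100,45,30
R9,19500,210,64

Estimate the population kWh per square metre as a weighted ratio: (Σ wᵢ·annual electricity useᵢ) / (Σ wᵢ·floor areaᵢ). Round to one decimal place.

Σ wᵢ·y = 5600×55 + 17900×87 + 8600×72 + 5600×77 + 24100×58 + 27300×57 + 24800×27 + 3100×30 + 19500×64
  = 7880200
Σ wᵢ·x = 210×55 + 375×87 + 40×72 + 55×77 + 125×58 + 290×57 + 140×27 + 45×30 + 210×64
  = 93640
Ratio = 7880200 / 93640 = 84.154208

84.2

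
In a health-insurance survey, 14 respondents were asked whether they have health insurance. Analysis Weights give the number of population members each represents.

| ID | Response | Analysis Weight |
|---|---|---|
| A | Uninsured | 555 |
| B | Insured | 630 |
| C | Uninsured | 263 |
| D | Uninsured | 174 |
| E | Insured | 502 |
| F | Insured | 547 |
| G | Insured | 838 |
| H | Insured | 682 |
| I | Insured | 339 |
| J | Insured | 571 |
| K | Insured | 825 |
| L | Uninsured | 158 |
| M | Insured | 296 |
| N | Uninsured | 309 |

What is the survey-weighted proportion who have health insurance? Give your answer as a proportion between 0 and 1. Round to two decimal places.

0.78

Sum of weights for 'Insured' = 630 + 502 + 547 + 838 + 682 + 339 + 571 + 825 + 296 = 5230
Total weight = 6689
Weighted proportion = 5230 / 6689 = 0.7818807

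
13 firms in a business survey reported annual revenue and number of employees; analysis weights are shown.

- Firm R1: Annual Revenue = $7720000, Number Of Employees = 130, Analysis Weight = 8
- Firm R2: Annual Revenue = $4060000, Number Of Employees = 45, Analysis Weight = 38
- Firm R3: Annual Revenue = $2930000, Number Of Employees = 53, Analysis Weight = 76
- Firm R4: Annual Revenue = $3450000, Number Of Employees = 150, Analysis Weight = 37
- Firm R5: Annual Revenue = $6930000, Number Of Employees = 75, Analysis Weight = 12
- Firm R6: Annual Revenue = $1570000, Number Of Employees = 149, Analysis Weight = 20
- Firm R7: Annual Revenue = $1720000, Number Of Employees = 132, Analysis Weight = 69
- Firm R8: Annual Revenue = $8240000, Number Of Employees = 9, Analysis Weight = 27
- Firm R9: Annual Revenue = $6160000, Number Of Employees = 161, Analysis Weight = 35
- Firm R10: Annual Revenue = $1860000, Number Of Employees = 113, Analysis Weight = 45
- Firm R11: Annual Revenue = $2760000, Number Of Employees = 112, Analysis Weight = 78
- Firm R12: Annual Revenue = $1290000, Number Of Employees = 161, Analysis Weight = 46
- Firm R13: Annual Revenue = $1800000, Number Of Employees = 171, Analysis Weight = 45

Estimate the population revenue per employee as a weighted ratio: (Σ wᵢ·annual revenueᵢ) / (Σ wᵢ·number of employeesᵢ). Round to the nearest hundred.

27900

Σ wᵢ·y = 1677010000
Σ wᵢ·x = 60116
Ratio = 1677010000 / 60116 = 27896.234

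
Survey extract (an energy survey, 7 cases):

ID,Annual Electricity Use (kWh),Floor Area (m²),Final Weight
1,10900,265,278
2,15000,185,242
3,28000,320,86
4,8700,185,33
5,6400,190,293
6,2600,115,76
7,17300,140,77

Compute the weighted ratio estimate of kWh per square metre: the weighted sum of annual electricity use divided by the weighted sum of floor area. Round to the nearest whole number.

Σ wᵢ·y = 10900×278 + 15000×242 + 28000×86 + 8700×33 + 6400×293 + 2600×76 + 17300×77
  = 3030200 + 3630000 + 2408000 + 287100 + 1875200 + 197600 + 1332100 = 12760200
Σ wᵢ·x = 265×278 + 185×242 + 320×86 + 185×33 + 190×293 + 115×76 + 140×77
  = 227255
Ratio = 12760200 / 227255 = 56.14926

56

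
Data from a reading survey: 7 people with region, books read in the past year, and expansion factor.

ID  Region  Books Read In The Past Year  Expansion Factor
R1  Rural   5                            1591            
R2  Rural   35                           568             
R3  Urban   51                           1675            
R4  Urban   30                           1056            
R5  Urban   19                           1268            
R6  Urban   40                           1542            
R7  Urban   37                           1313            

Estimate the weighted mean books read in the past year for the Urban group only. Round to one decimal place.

36.7

Urban rows: R3, R4, R5, R6, R7
Weighted sum = 51×1675 + 30×1056 + 19×1268 + 40×1542 + 37×1313
  = 85425 + 31680 + 24092 + 61680 + 48581 = 251458
Sum of weights = 6854
Weighted mean = 251458 / 6854 = 36.687774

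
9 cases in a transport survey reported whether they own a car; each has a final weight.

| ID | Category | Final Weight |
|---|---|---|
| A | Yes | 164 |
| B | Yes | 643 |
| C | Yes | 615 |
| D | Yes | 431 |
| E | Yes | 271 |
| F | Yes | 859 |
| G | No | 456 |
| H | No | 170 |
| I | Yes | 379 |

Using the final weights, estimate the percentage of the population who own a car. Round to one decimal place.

Sum of weights for 'Yes' = 164 + 643 + 615 + 431 + 271 + 859 + 379 = 3362
Total weight = 3988
Weighted proportion = 3362 / 3988 = 0.84302909 → 84.302909%

84.3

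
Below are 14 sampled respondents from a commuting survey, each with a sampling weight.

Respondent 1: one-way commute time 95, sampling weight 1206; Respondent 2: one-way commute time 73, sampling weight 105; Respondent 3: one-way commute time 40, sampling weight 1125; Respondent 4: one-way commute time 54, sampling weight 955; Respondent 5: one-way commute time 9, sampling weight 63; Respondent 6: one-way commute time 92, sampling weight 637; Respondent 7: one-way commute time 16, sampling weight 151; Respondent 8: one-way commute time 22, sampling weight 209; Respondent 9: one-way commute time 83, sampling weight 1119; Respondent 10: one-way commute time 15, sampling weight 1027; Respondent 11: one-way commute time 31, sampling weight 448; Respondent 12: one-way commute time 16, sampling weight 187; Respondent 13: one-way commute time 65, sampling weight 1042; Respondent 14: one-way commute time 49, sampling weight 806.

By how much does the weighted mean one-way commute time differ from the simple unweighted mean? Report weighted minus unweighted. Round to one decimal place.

9.8

Unweighted sum = 660
Unweighted mean = 660 / 14 = 47.142857
Weighted sum = 517376
Sum of weights = 9080
Weighted mean = 517376 / 9080 = 56.979736
Difference (weighted minus unweighted) = 9.8368785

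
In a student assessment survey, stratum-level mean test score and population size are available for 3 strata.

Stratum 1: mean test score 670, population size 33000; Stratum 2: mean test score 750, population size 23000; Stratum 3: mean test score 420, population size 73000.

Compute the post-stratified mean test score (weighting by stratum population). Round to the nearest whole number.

Σ Nₕ·x̄ₕ = 670×33000 + 750×23000 + 420×73000
  = 22110000 + 17250000 + 30660000 = 70020000
Σ Nₕ = 33000 + 23000 + 73000 = 129000
Overall mean = 70020000 / 129000 = 542.7907

543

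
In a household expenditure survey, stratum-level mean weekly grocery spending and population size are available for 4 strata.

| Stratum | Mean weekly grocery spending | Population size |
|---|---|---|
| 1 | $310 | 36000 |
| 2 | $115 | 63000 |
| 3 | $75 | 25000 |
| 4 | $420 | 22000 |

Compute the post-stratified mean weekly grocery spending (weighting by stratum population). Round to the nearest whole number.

202

Σ Nₕ·x̄ₕ = 29520000
Σ Nₕ = 36000 + 63000 + 25000 + 22000 = 146000
Overall mean = 29520000 / 146000 = 202.19178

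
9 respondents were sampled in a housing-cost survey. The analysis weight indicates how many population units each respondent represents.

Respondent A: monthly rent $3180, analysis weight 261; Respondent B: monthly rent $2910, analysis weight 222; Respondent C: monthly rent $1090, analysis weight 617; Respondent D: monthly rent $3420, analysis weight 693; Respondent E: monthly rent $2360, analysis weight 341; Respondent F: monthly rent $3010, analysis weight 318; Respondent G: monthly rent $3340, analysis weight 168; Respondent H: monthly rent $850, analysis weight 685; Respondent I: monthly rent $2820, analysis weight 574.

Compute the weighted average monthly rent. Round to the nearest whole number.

2331

Weighted sum = 3180×261 + 2910×222 + 1090×617 + 3420×693 + 2360×341 + 3010×318 + 3340×168 + 850×685 + 2820×574
  = 829980 + 646020 + 672530 + 2370060 + 804760 + 957180 + 561120 + 582250 + 1618680 = 9042580
Sum of weights = 3879
Weighted mean = 9042580 / 3879 = 2331.1627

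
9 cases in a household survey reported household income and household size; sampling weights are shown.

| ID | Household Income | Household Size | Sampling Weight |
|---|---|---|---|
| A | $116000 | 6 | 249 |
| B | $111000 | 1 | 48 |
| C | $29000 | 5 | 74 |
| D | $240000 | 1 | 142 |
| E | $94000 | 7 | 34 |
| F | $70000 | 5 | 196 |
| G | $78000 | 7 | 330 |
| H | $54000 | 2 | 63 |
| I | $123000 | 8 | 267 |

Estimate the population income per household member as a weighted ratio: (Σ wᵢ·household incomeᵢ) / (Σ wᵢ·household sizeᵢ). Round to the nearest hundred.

Σ wᵢ·y = 116000×249 + 111000×48 + 29000×74 + 240000×142 + 94000×34 + 70000×196 + 78000×330 + 54000×63 + 123000×267
  = 28884000 + 5328000 + 2146000 + 34080000 + 3196000 + 13720000 + 25740000 + 3402000 + 32841000 = 149337000
Σ wᵢ·x = 6×249 + 1×48 + 5×74 + 1×142 + 7×34 + 5×196 + 7×330 + 2×63 + 8×267
  = 1494 + 48 + 370 + 142 + 238 + 980 + 2310 + 126 + 2136 = 7844
Ratio = 149337000 / 7844 = 19038.373

19000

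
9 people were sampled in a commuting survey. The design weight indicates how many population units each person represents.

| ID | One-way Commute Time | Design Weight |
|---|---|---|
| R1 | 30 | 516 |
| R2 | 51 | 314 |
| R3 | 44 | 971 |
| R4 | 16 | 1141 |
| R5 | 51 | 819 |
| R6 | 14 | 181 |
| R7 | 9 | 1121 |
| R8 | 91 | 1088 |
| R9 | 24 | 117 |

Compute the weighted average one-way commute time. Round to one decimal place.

Weighted sum = 30×516 + 51×314 + 44×971 + 16×1141 + 51×819 + 14×181 + 9×1121 + 91×1088 + 24×117
  = 15480 + 16014 + 42724 + 18256 + 41769 + 2534 + 10089 + 99008 + 2808 = 248682
Sum of weights = 516 + 314 + 971 + 1141 + 819 + 181 + 1121 + 1088 + 117 = 6268
Weighted mean = 248682 / 6268 = 39.674856

39.7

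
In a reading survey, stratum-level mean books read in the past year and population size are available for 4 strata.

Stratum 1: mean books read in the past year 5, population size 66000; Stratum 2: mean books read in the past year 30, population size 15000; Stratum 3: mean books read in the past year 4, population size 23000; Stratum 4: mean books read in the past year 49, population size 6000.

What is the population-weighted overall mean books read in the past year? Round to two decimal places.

Σ Nₕ·x̄ₕ = 5×66000 + 30×15000 + 4×23000 + 49×6000
  = 330000 + 450000 + 92000 + 294000 = 1166000
Σ Nₕ = 110000
Overall mean = 1166000 / 110000 = 10.6

10.60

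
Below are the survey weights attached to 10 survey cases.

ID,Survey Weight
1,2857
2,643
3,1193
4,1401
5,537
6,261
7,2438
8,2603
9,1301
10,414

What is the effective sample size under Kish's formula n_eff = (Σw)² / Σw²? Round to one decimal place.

Σ wᵢ = 2857 + 643 + 1193 + 1401 + 537 + 261 + 2438 + 2603 + 1301 + 414 = 13648
Σ wᵢ² = 8162449 + 413449 + 1423249 + 1962801 + 288369 + 68121 + 5943844 + 6775609 + 1692601 + 171396 = 26901888
n_eff = 13648² / 26901888 = 186267904 / 26901888 = 6.9239714

6.9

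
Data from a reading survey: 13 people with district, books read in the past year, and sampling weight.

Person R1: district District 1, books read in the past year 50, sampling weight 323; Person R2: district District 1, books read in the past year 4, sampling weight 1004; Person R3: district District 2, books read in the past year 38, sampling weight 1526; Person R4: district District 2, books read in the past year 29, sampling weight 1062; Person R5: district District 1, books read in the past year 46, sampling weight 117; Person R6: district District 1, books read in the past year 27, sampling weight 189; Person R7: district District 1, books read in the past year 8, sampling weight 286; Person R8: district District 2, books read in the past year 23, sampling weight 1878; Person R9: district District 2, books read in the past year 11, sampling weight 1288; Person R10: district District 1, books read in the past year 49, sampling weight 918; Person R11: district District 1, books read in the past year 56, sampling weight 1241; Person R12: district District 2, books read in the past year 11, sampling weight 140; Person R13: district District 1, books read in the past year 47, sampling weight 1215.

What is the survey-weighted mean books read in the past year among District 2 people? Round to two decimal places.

District 2 rows: R3, R4, R8, R9, R12
Weighted sum = 147688
Sum of weights = 5894
Weighted mean = 147688 / 5894 = 25.057346

25.06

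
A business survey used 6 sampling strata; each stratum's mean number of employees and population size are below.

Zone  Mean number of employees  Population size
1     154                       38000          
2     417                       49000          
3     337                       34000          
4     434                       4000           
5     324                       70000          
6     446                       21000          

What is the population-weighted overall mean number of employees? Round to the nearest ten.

Σ Nₕ·x̄ₕ = 154×38000 + 417×49000 + 337×34000 + 434×4000 + 324×70000 + 446×21000
  = 5852000 + 20433000 + 11458000 + 1736000 + 22680000 + 9366000 = 71525000
Σ Nₕ = 216000
Overall mean = 71525000 / 216000 = 331.13426

330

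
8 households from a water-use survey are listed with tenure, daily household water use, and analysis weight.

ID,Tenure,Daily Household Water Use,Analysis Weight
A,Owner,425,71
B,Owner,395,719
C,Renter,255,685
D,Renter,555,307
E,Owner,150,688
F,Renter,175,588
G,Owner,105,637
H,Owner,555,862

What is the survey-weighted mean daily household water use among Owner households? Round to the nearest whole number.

Owner rows: A, B, E, G, H
Weighted sum = 425×71 + 395×719 + 150×688 + 105×637 + 555×862
  = 962675
Sum of weights = 71 + 719 + 688 + 637 + 862 = 2977
Weighted mean = 962675 / 2977 = 323.37084

323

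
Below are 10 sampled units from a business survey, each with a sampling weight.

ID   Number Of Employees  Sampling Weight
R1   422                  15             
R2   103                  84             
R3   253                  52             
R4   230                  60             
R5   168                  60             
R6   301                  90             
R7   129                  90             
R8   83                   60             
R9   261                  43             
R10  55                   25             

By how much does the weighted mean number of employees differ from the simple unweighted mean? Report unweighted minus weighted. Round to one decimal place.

Unweighted sum = 422 + 103 + 253 + 230 + 168 + 301 + 129 + 83 + 261 + 55 = 2005
Unweighted mean = 2005 / 10 = 200.5
Weighted sum = 422×15 + 103×84 + 253×52 + 230×60 + 168×60 + 301×90 + 129×90 + 83×60 + 261×43 + 55×25
  = 108296
Sum of weights = 15 + 84 + 52 + 60 + 60 + 90 + 90 + 60 + 43 + 25 = 579
Weighted mean = 108296 / 579 = 187.03972
Difference (unweighted minus weighted) = 13.460276

13.5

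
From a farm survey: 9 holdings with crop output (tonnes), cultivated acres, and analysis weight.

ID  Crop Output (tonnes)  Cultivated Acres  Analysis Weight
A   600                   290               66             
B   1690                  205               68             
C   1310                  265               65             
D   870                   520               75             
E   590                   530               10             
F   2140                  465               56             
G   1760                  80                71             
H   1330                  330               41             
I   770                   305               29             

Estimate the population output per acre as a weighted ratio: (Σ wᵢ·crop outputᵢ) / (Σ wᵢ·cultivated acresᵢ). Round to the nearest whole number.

4

Σ wᵢ·y = 600×66 + 1690×68 + 1310×65 + 870×75 + 590×10 + 2140×56 + 1760×71 + 1330×41 + 770×29
  = 632480
Σ wᵢ·x = 290×66 + 205×68 + 265×65 + 520×75 + 530×10 + 465×56 + 80×71 + 330×41 + 305×29
  = 19140 + 13940 + 17225 + 39000 + 5300 + 26040 + 5680 + 13530 + 8845 = 148700
Ratio = 632480 / 148700 = 4.2533961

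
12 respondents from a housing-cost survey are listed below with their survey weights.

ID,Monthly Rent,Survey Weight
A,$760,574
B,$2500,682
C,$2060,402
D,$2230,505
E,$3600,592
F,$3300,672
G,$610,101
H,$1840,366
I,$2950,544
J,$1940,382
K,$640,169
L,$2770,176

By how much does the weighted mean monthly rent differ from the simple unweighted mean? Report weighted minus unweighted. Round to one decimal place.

246.7

Unweighted sum = 25200
Unweighted mean = 25200 / 12 = 2100
Weighted sum = 760×574 + 2500×682 + 2060×402 + 2230×505 + 3600×592 + 3300×672 + 610×101 + 1840×366 + 2950×544 + 1940×382 + 640×169 + 2770×176
  = 12120920
Sum of weights = 574 + 682 + 402 + 505 + 592 + 672 + 101 + 366 + 544 + 382 + 169 + 176 = 5165
Weighted mean = 12120920 / 5165 = 2346.7415
Difference (weighted minus unweighted) = 246.74153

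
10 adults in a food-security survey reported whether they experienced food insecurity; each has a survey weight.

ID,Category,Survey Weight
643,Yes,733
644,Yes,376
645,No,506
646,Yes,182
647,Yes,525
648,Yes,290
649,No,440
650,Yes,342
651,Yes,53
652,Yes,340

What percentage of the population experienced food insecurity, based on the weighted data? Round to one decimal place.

Sum of weights for 'Yes' = 733 + 376 + 182 + 525 + 290 + 342 + 53 + 340 = 2841
Total weight = 3787
Weighted proportion = 2841 / 3787 = 0.75019805 → 75.019805%

75.0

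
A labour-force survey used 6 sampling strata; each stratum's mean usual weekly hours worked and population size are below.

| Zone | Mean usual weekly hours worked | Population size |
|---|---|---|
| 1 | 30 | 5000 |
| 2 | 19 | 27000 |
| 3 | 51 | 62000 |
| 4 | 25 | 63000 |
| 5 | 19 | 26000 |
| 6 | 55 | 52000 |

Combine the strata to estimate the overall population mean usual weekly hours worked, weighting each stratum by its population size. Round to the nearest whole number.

37

Σ Nₕ·x̄ₕ = 30×5000 + 19×27000 + 51×62000 + 25×63000 + 19×26000 + 55×52000
  = 150000 + 513000 + 3162000 + 1575000 + 494000 + 2860000 = 8754000
Σ Nₕ = 5000 + 27000 + 62000 + 63000 + 26000 + 52000 = 235000
Overall mean = 8754000 / 235000 = 37.251064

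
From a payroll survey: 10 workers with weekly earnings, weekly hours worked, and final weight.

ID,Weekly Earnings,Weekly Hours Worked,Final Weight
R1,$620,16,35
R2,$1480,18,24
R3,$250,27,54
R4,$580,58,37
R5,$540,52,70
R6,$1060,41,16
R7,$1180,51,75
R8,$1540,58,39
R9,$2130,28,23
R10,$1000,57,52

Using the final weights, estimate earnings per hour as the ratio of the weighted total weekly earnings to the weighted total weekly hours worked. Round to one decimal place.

Σ wᵢ·y = 620×35 + 1480×24 + 250×54 + 580×37 + 540×70 + 1060×16 + 1180×75 + 1540×39 + 2130×23 + 1000×52
  = 21700 + 35520 + 13500 + 21460 + 37800 + 16960 + 88500 + 60060 + 48990 + 52000 = 396490
Σ wᵢ·x = 16×35 + 18×24 + 27×54 + 58×37 + 52×70 + 41×16 + 51×75 + 58×39 + 28×23 + 57×52
  = 560 + 432 + 1458 + 2146 + 3640 + 656 + 3825 + 2262 + 644 + 2964 = 18587
Ratio = 396490 / 18587 = 21.331576

21.3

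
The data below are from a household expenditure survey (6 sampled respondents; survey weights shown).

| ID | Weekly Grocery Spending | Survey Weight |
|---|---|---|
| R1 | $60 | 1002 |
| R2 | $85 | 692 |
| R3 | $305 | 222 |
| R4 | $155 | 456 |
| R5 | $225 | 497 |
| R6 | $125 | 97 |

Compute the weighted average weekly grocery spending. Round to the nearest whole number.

129

Weighted sum = 60×1002 + 85×692 + 305×222 + 155×456 + 225×497 + 125×97
  = 381280
Sum of weights = 1002 + 692 + 222 + 456 + 497 + 97 = 2966
Weighted mean = 381280 / 2966 = 128.55024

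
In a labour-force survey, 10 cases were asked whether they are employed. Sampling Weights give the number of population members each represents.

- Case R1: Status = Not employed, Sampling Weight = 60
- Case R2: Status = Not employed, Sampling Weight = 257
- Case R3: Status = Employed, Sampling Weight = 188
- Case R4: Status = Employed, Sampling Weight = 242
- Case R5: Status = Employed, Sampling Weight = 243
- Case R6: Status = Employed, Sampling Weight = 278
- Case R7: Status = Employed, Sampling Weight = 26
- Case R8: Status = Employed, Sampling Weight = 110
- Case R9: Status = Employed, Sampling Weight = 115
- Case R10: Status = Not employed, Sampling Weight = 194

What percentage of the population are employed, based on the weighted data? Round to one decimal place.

Sum of weights for 'Employed' = 188 + 242 + 243 + 278 + 26 + 110 + 115 = 1202
Total weight = 60 + 257 + 188 + 242 + 243 + 278 + 26 + 110 + 115 + 194 = 1713
Weighted proportion = 1202 / 1713 = 0.70169294 → 70.169294%

70.2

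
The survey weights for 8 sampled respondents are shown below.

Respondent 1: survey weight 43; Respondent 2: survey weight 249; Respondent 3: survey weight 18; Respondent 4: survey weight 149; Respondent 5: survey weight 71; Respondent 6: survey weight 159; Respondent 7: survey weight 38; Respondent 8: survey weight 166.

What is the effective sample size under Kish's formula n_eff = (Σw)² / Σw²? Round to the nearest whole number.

5

Σ wᵢ = 43 + 249 + 18 + 149 + 71 + 159 + 38 + 166 = 893
Σ wᵢ² = 1849 + 62001 + 324 + 22201 + 5041 + 25281 + 1444 + 27556 = 145697
n_eff = 893² / 145697 = 797449 / 145697 = 5.4733385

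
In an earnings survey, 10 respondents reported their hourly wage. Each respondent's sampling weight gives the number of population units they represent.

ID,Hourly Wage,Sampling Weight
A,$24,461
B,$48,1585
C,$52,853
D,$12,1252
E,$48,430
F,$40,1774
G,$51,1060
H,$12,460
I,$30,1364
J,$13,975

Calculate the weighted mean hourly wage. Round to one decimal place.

34.4

Weighted sum = 351299
Sum of weights = 461 + 1585 + 853 + 1252 + 430 + 1774 + 1060 + 460 + 1364 + 975 = 10214
Weighted mean = 351299 / 10214 = 34.393871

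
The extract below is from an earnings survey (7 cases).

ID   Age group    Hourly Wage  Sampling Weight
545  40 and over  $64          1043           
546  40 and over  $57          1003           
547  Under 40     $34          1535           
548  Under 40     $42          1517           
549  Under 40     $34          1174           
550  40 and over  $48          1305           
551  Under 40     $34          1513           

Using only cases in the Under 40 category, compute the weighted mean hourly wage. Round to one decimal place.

36.1

Under 40 rows: 547, 548, 549, 551
Weighted sum = 34×1535 + 42×1517 + 34×1174 + 34×1513
  = 52190 + 63714 + 39916 + 51442 = 207262
Sum of weights = 1535 + 1517 + 1174 + 1513 = 5739
Weighted mean = 207262 / 5739 = 36.114654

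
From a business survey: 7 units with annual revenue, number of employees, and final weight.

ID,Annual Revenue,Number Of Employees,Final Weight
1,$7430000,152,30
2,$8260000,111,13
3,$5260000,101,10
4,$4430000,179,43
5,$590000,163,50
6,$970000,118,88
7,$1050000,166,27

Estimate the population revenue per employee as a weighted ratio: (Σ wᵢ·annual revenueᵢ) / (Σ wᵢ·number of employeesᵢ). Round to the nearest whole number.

18994

Σ wᵢ·y = 716580000
Σ wᵢ·x = 152×30 + 111×13 + 101×10 + 179×43 + 163×50 + 118×88 + 166×27
  = 37726
Ratio = 716580000 / 37726 = 18994.328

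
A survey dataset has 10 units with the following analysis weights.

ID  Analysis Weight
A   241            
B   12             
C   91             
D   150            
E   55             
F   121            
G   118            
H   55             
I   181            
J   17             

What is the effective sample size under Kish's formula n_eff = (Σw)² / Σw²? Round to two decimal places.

Σ wᵢ = 241 + 12 + 91 + 150 + 55 + 121 + 118 + 55 + 181 + 17 = 1041
Σ wᵢ² = 58081 + 144 + 8281 + 22500 + 3025 + 14641 + 13924 + 3025 + 32761 + 289 = 156671
n_eff = 1041² / 156671 = 1083681 / 156671 = 6.9169214

6.92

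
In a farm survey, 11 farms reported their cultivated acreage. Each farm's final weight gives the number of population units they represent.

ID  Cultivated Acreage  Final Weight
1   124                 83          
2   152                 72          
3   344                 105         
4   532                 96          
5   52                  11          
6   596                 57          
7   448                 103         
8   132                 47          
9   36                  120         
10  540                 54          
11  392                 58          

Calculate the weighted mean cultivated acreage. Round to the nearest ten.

Weighted sum = 124×83 + 152×72 + 344×105 + 532×96 + 52×11 + 596×57 + 448×103 + 132×47 + 36×120 + 540×54 + 392×58
  = 10292 + 10944 + 36120 + 51072 + 572 + 33972 + 46144 + 6204 + 4320 + 29160 + 22736 = 251536
Sum of weights = 806
Weighted mean = 251536 / 806 = 312.0794

310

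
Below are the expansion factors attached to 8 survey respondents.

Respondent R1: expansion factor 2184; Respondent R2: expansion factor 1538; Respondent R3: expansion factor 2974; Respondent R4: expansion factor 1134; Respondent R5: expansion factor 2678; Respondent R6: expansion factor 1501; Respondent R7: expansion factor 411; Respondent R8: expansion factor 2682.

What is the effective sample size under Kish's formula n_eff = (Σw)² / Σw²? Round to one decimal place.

6.7

Σ wᵢ = 2184 + 1538 + 2974 + 1134 + 2678 + 1501 + 411 + 2682 = 15102
Σ wᵢ² = 4769856 + 2365444 + 8844676 + 1285956 + 7171684 + 2253001 + 168921 + 7193124 = 34052662
n_eff = 15102² / 34052662 = 228070404 / 34052662 = 6.6975793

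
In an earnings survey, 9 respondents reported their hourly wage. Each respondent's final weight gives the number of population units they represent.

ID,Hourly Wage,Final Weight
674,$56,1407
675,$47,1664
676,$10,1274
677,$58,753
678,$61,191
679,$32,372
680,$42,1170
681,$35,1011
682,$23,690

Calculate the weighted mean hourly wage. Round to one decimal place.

39.5

Weighted sum = 56×1407 + 47×1664 + 10×1274 + 58×753 + 61×191 + 32×372 + 42×1170 + 35×1011 + 23×690
  = 337364
Sum of weights = 1407 + 1664 + 1274 + 753 + 191 + 372 + 1170 + 1011 + 690 = 8532
Weighted mean = 337364 / 8532 = 39.541022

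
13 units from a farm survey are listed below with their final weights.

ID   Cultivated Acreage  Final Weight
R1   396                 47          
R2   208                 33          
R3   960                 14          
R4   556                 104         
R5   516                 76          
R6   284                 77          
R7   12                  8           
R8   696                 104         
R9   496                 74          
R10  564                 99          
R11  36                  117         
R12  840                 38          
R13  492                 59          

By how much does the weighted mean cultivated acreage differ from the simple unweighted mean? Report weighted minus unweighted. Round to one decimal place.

-9.4

Unweighted sum = 6056
Unweighted mean = 6056 / 13 = 465.84615
Weighted sum = 388004
Sum of weights = 850
Weighted mean = 388004 / 850 = 456.47529
Difference (weighted minus unweighted) = -9.3708597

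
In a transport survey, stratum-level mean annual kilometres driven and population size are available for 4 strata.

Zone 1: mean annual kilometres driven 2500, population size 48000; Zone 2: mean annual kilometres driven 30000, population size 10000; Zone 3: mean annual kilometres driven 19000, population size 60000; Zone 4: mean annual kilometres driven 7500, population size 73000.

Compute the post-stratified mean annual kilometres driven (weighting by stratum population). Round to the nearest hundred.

Σ Nₕ·x̄ₕ = 2500×48000 + 30000×10000 + 19000×60000 + 7500×73000
  = 120000000 + 300000000 + 1140000000 + 547500000 = 2107500000
Σ Nₕ = 48000 + 10000 + 60000 + 73000 = 191000
Overall mean = 2107500000 / 191000 = 11034.031

11000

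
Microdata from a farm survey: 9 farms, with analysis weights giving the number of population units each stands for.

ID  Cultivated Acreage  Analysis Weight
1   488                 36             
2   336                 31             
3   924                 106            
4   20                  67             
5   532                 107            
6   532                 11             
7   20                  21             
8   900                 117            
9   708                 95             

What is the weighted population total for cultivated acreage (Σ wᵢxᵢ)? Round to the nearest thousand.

Weighted total = 488×36 + 336×31 + 924×106 + 20×67 + 532×107 + 532×11 + 20×21 + 900×117 + 708×95
  = 17568 + 10416 + 97944 + 1340 + 56924 + 5852 + 420 + 105300 + 67260 = 363024

363000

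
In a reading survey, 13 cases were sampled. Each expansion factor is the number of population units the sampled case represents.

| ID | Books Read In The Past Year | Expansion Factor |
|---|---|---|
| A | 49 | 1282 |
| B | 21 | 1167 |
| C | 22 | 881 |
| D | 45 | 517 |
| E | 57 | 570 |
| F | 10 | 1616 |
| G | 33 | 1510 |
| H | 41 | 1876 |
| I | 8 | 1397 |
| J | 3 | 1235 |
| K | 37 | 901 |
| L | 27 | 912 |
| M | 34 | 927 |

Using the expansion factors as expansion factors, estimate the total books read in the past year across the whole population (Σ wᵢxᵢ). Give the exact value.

409728

Weighted total = 409728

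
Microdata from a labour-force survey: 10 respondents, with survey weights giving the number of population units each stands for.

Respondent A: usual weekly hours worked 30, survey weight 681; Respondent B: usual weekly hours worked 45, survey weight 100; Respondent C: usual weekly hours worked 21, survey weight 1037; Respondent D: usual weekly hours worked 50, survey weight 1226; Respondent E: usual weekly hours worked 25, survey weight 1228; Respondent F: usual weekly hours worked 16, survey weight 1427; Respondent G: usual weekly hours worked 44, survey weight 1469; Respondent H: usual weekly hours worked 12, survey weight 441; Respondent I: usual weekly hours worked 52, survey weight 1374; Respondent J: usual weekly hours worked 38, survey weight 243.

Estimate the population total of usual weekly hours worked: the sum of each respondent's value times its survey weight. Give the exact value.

Weighted total = 30×681 + 45×100 + 21×1037 + 50×1226 + 25×1228 + 16×1427 + 44×1469 + 12×441 + 52×1374 + 38×243
  = 20430 + 4500 + 21777 + 61300 + 30700 + 22832 + 64636 + 5292 + 71448 + 9234 = 312149

312149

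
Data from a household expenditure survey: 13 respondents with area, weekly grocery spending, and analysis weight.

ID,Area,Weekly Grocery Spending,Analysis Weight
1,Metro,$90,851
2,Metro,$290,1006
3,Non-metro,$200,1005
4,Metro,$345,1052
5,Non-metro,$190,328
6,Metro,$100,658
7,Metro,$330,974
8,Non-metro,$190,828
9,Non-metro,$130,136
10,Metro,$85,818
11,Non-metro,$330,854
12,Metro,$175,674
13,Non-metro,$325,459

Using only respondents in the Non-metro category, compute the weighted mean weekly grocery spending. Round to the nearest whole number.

Non-metro rows: 3, 5, 8, 9, 11, 13
Weighted sum = 200×1005 + 190×328 + 190×828 + 130×136 + 330×854 + 325×459
  = 869315
Sum of weights = 1005 + 328 + 828 + 136 + 854 + 459 = 3610
Weighted mean = 869315 / 3610 = 240.80748

241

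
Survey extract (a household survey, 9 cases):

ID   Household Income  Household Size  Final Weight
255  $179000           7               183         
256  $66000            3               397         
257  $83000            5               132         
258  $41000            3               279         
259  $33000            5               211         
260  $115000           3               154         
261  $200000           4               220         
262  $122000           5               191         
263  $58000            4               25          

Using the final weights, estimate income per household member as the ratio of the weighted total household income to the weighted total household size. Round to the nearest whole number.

Σ wᵢ·y = 179000×183 + 66000×397 + 83000×132 + 41000×279 + 33000×211 + 115000×154 + 200000×220 + 122000×191 + 58000×25
  = 32757000 + 26202000 + 10956000 + 11439000 + 6963000 + 17710000 + 44000000 + 23302000 + 1450000 = 174779000
Σ wᵢ·x = 7×183 + 3×397 + 5×132 + 3×279 + 5×211 + 3×154 + 4×220 + 5×191 + 4×25
  = 1281 + 1191 + 660 + 837 + 1055 + 462 + 880 + 955 + 100 = 7421
Ratio = 174779000 / 7421 = 23551.947

23552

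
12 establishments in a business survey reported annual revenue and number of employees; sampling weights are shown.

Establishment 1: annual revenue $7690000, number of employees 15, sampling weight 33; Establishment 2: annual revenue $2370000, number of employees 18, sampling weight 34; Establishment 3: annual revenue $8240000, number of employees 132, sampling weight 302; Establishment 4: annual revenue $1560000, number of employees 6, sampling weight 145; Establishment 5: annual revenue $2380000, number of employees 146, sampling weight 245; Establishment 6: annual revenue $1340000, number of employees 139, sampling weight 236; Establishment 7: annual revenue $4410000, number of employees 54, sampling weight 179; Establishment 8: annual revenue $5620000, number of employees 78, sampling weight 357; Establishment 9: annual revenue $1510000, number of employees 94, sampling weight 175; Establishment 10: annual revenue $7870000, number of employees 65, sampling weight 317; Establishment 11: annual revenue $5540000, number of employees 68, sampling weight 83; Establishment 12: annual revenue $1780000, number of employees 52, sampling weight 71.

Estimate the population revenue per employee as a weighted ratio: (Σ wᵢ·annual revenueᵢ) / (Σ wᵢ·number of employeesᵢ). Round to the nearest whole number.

Σ wᵢ·y = 7690000×33 + 2370000×34 + 8240000×302 + 1560000×145 + 2380000×245 + 1340000×236 + 4410000×179 + 5620000×357 + 1510000×175 + 7870000×317 + 5540000×83 + 1780000×71
  = 10089340000
Σ wᵢ·x = 15×33 + 18×34 + 132×302 + 6×145 + 146×245 + 139×236 + 54×179 + 78×357 + 94×175 + 65×317 + 68×83 + 52×71
  = 495 + 612 + 39864 + 870 + 35770 + 32804 + 9666 + 27846 + 16450 + 20605 + 5644 + 3692 = 194318
Ratio = 10089340000 / 194318 = 51921.798

51922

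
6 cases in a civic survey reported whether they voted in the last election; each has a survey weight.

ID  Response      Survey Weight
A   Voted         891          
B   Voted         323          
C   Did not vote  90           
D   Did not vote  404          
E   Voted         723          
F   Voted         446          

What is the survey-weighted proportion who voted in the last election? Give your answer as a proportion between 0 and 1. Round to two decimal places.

Sum of weights for 'Voted' = 891 + 323 + 723 + 446 = 2383
Total weight = 2877
Weighted proportion = 2383 / 2877 = 0.82829336

0.83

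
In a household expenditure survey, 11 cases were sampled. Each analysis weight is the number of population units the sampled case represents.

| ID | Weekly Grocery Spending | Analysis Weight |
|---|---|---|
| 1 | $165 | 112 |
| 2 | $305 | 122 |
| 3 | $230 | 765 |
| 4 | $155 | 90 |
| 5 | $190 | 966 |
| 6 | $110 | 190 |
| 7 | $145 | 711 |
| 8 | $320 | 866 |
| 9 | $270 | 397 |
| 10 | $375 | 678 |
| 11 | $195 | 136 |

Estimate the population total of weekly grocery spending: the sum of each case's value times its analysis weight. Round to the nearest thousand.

Weighted total = 165×112 + 305×122 + 230×765 + 155×90 + 190×966 + 110×190 + 145×711 + 320×866 + 270×397 + 375×678 + 195×136
  = 1218205

1218000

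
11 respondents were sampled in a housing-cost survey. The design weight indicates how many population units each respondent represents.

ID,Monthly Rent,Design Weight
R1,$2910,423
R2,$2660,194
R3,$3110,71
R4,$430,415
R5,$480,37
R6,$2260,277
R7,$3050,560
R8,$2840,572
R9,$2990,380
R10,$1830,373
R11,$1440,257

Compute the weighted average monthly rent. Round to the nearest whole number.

2335

Weighted sum = 2910×423 + 2660×194 + 3110×71 + 430×415 + 480×37 + 2260×277 + 3050×560 + 2840×572 + 2990×380 + 1830×373 + 1440×257
  = 8311360
Sum of weights = 423 + 194 + 71 + 415 + 37 + 277 + 560 + 572 + 380 + 373 + 257 = 3559
Weighted mean = 8311360 / 3559 = 2335.3077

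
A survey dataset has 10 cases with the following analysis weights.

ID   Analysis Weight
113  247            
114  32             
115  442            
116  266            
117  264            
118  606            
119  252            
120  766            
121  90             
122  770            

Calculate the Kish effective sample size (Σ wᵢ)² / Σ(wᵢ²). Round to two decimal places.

6.92

Σ wᵢ = 247 + 32 + 442 + 266 + 264 + 606 + 252 + 766 + 90 + 770 = 3735
Σ wᵢ² = 61009 + 1024 + 195364 + 70756 + 69696 + 367236 + 63504 + 586756 + 8100 + 592900 = 2016345
n_eff = 3735² / 2016345 = 13950225 / 2016345 = 6.9185705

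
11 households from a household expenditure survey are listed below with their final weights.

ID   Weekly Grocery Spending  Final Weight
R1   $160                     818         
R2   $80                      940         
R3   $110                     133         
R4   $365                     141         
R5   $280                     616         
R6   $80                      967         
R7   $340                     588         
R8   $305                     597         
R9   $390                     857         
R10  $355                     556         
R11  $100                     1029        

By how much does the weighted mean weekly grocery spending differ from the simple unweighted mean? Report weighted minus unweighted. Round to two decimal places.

Unweighted sum = 160 + 80 + 110 + 365 + 280 + 80 + 340 + 305 + 390 + 355 + 100 = 2565
Unweighted mean = 2565 / 11 = 233.18182
Weighted sum = 160×818 + 80×940 + 110×133 + 365×141 + 280×616 + 80×967 + 340×588 + 305×597 + 390×857 + 355×556 + 100×1029
  = 130880 + 75200 + 14630 + 51465 + 172480 + 77360 + 199920 + 182085 + 334230 + 197380 + 102900 = 1538530
Sum of weights = 818 + 940 + 133 + 141 + 616 + 967 + 588 + 597 + 857 + 556 + 1029 = 7242
Weighted mean = 1538530 / 7242 = 212.44546
Difference (weighted minus unweighted) = -20.736361

-20.74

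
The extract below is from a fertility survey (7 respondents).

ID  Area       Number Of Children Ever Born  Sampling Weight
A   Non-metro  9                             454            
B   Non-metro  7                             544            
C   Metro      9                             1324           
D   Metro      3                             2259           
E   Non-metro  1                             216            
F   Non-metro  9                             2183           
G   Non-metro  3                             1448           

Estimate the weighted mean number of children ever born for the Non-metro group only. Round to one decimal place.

6.6

Non-metro rows: A, B, E, F, G
Weighted sum = 9×454 + 7×544 + 1×216 + 9×2183 + 3×1448
  = 4086 + 3808 + 216 + 19647 + 4344 = 32101
Sum of weights = 454 + 544 + 216 + 2183 + 1448 = 4845
Weighted mean = 32101 / 4845 = 6.6255934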